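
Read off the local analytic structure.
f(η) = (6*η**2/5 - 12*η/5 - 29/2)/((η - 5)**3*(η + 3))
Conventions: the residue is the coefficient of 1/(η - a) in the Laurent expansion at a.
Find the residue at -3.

At the order-1 pole -3 set g(η) = (η - (-3))*f(η) = (6*η**2/5 - 12*η/5 - 29/2)/(η - 5)**3.
Simple pole: residue = g(a) at a = -3, which is -7/1024.

The residue is -7/1024.


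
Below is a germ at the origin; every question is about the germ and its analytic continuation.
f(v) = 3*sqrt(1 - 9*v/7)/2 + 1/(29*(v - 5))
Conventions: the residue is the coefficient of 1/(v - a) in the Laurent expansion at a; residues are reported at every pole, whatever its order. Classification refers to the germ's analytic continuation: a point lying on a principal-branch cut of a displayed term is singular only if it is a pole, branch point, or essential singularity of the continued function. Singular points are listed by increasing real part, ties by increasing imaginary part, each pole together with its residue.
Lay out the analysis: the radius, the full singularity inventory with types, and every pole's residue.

Denominator factor (v - 5): pole of order 1 at 5, modulus 5.
Branch term (3/2)*sqrt(1 - v/(7/9)): its argument vanishes at v = 7/9, a square-root branch point, modulus 7/9.
The radius of convergence is the smallest modulus among the singular points: 7/9.
The branch term is analytic at 5 and contributes nothing to the residue; only the rational part matters.
At the order-1 pole 5 set g(v) = (v - (5))*(rational part) = 1/29.
Simple pole: residue = g(a) at a = 5, which is 1/29.
List the singular points by increasing real part (a conjugate pair: the negative imaginary part first).

Radius of convergence at 0: 7/9.
At 7/9: an algebraic (square-root) branch point.
At 5: a pole of order 1; residue 1/29.


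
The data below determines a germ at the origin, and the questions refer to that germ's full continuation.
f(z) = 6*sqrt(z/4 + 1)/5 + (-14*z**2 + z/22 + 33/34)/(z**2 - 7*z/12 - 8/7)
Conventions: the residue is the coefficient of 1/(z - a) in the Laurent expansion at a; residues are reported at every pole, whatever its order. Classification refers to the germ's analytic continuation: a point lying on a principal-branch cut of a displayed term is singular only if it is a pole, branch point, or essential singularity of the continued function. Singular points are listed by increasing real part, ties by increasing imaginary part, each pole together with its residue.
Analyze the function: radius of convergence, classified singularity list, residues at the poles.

Radius of convergence at 0: -7/24 + (1/168)*sqrt(34657).
At -4: an algebraic (square-root) branch point.
At 7/24 - (1/168)*sqrt(34657): a pole of order 1; residue -134/33 + (117124/2777511)*sqrt(34657).
At 7/24 + (1/168)*sqrt(34657): a pole of order 1; residue -134/33 - (117124/2777511)*sqrt(34657).

Denominator factor (z**2 - 7*z/12 - 8/7): discriminant 4951/1008, real irrational roots 7/24 + (1/168)*sqrt(34657) and 7/24 - (1/168)*sqrt(34657); poles of order 1, moduli 7/24 + (1/168)*sqrt(34657) and -7/24 + (1/168)*sqrt(34657).
Branch term (6/5)*sqrt(1 - z/(-4)): its argument vanishes at z = -4, a square-root branch point, modulus 4.
The radius of convergence is the smallest modulus among the singular points: -7/24 + (1/168)*sqrt(34657).
The branch term is analytic at 7/24 - (1/168)*sqrt(34657) and contributes nothing to the residue; only the rational part matters.
The factor z**2 - 7*z/12 - 8/7 splits as (z - a)(z - a') with a = 7/24 - (1/168)*sqrt(34657), a' = 7/24 + (1/168)*sqrt(34657). At the order-1 pole a set g(z) = (z - a)*(rational part) = [-14*z**2 + z/22 + 33/34] / (z - a').
Simple pole: residue = g(a) at a = 7/24 - (1/168)*sqrt(34657), which is -134/33 + (117124/2777511)*sqrt(34657).
The branch term is analytic at 7/24 + (1/168)*sqrt(34657) and contributes nothing to the residue; only the rational part matters.
The factor z**2 - 7*z/12 - 8/7 splits as (z - a)(z - a') with a = 7/24 + (1/168)*sqrt(34657), a' = 7/24 - (1/168)*sqrt(34657). At the order-1 pole a set g(z) = (z - a)*(rational part) = [-14*z**2 + z/22 + 33/34] / (z - a').
Simple pole: residue = g(a) at a = 7/24 + (1/168)*sqrt(34657), which is -134/33 - (117124/2777511)*sqrt(34657).
List the singular points by increasing real part (a conjugate pair: the negative imaginary part first).


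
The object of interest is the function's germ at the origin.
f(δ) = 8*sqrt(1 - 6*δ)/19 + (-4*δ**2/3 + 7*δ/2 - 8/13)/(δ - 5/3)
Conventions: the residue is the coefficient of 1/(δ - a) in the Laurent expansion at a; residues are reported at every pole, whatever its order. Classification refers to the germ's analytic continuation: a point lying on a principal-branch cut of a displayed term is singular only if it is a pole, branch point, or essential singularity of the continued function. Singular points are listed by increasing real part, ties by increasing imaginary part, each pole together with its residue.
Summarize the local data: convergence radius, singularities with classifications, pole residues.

Radius of convergence at 0: 1/6.
At 1/6: an algebraic (square-root) branch point.
At 5/3: a pole of order 1; residue 1063/702.

Denominator factor (δ - 5/3): pole of order 1 at 5/3, modulus 5/3.
Branch term (8/19)*sqrt(1 - δ/(1/6)): its argument vanishes at δ = 1/6, a square-root branch point, modulus 1/6.
The radius of convergence is the smallest modulus among the singular points: 1/6.
The branch term is analytic at 5/3 and contributes nothing to the residue; only the rational part matters.
At the order-1 pole 5/3 set g(δ) = (δ - (5/3))*(rational part) = -4*δ**2/3 + 7*δ/2 - 8/13.
Simple pole: residue = g(a) at a = 5/3, which is 1063/702.
List the singular points by increasing real part (a conjugate pair: the negative imaginary part first).


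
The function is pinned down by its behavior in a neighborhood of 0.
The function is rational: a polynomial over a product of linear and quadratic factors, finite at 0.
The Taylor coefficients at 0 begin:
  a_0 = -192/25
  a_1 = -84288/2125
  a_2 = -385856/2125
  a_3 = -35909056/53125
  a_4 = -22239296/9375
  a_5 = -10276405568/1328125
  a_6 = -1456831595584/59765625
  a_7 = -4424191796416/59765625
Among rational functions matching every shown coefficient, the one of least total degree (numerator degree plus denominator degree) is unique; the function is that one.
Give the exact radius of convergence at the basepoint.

The radius of convergence is 5/12.

No rational of total degree below 6 reproduces all 8 coefficients; solving the [1/5] Pade equations on them gives f(η) = (5/3 - η/17)/((η - 5/12)**3*(η**2 + 6*η + 3)), whose expansion matches every shown term.
Denominator factor (η - 5/12)^3: pole of order 3 at 5/12, modulus 5/12.
Denominator factor (η**2 + 6*η + 3): discriminant 24, real irrational roots -3 + sqrt(6) and -3 - sqrt(6); poles of order 1, moduli 3 - sqrt(6) and 3 + sqrt(6).
The radius of convergence is the smallest modulus among the singular points: 5/12.


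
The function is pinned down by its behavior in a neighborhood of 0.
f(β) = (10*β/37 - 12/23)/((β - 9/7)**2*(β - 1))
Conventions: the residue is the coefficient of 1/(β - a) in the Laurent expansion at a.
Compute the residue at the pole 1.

At the order-1 pole 1 set g(β) = (β - (1))*f(β) = (10*β/37 - 12/23)/(β - 9/7)**2.
Simple pole: residue = g(a) at a = 1, which is -5243/1702.

The residue is -5243/1702.


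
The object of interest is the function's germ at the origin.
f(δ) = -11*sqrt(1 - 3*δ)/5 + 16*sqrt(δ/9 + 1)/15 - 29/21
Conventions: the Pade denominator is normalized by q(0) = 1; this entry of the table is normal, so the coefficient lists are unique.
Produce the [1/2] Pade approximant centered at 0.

Taylor coefficients needed (expand at 0): a_0 = -88/35, a_1 = 907/270, a_2 = 24041/9720, a_3 = 129911/34992.
Write the denominator as Q(δ) = 1 + q1*δ + q2*δ^2. Requiring Q*f - P = O(δ^4) with deg P <= 1 kills the coefficients of δ^2..δ^3 in Q*f:
  δ^2: a_2 + q1*a_1 + q2*a_0 = 0, i.e. 24041/9720 + (907/270)*q1 + (-88/35)*q2 = 0.
  δ^3: a_3 + q1*a_2 + q2*a_1 = 0, i.e. 129911/34992 + (24041/9720)*q1 + (907/270)*q2 = 0.
Solving this linear system: q1 = -324118829/321550380, q2 = -4202261623/11575813680.
The numerator is Q*f truncated at degree 1: P0 = a_0 = -88/35; P1 = a_1 + q1*a_0 = 99492667723/16881394950.

The Pade approximant has numerator coefficients [-88/35, 99492667723/16881394950]; denominator coefficients [1, -324118829/321550380, -4202261623/11575813680].


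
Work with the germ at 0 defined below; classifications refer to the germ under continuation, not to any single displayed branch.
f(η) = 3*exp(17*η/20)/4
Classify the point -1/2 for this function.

There is no denominator, hence no pole anywhere.
The factor exp(17*η/20) is entire.
So the germ continues analytically to -1/2.

The point is a regular point.


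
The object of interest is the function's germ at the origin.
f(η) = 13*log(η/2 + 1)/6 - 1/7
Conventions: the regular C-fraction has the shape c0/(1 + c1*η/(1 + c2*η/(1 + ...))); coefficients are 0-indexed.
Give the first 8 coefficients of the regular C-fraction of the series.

Taylor coefficients (expand at 0): a_0 = -1/7, a_1 = 13/12, a_2 = -13/48, a_3 = 13/144, a_4 = -13/384, a_5 = 13/960, a_6 = -13/2304, a_7 = 13/5376.
c0 = a_0 = -1/7. Peel one level at a time: if S = 1 + c*η/S' with S'(0) = 1, then c is the η-coefficient of S and S' = c*η/(S - 1).
S_1 = c0/f = 1 + (91/12)*η + (1001/18)*η^2 + ...; c1 = 91/12.
S_2 = c1*η/(S_1 - 1) = 1 + (-22/3)*η + (-1/48)*η^2 + ...; c2 = -22/3.
S_3 = c2*η/(S_2 - 1) = 1 + (-1/352)*η + (89/123904)*η^2 + ...; c3 = -1/352.
S_4 = c3*η/(S_3 - 1) = 1 + (89/352)*η + (-1/60)*η^2 + ...; c4 = 89/352.
S_5 = c4*η/(S_4 - 1) = 1 + (88/1335)*η + (-21626/1782225)*η^2 + ...; c5 = 88/1335.
S_6 = c5*η/(S_5 - 1) = 1 + (983/5340)*η + (-9/560)*η^2 + ...; c6 = 983/5340.
S_7 = c6*η/(S_6 - 1) = 1 + (2403/27524)*η + ...; c7 = 2403/27524.

The regular C-fraction coefficients are [-1/7, 91/12, -22/3, -1/352, 89/352, 88/1335, 983/5340, 2403/27524].


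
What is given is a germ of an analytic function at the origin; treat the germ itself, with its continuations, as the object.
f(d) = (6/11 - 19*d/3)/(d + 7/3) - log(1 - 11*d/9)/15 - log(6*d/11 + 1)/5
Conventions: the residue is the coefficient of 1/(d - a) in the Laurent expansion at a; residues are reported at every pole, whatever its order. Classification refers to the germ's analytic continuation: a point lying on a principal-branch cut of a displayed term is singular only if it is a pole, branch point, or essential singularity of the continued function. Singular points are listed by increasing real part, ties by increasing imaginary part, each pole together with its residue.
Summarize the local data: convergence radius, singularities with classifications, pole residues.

Denominator factor (d + 7/3): pole of order 1 at -7/3, modulus 7/3.
Branch term (-1/5)*log(1 - d/(-11/6)): its argument vanishes at d = -11/6, a logarithmic branch point, modulus 11/6.
Branch term (-1/15)*log(1 - d/(9/11)): its argument vanishes at d = 9/11, a logarithmic branch point, modulus 9/11.
The radius of convergence is the smallest modulus among the singular points: 9/11.
The branch terms are analytic at -7/3 and contribute nothing to the residue; only the rational part matters.
At the order-1 pole -7/3 set g(d) = (d - (-7/3))*(rational part) = 6/11 - 19*d/3.
Simple pole: residue = g(a) at a = -7/3, which is 1517/99.
List the singular points by increasing real part (a conjugate pair: the negative imaginary part first).

Radius of convergence at 0: 9/11.
At -7/3: a pole of order 1; residue 1517/99.
At -11/6: a logarithmic branch point.
At 9/11: a logarithmic branch point.


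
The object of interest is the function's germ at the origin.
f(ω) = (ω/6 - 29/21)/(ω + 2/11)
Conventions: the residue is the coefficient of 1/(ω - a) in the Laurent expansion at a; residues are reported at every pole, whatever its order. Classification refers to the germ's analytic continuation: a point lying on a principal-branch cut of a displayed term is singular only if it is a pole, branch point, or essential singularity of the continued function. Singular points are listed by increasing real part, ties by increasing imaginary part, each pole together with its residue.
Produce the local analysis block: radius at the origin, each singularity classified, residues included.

Denominator factor (ω + 2/11): pole of order 1 at -2/11, modulus 2/11.
The radius of convergence is the smallest modulus among the singular points: 2/11.
At the order-1 pole -2/11 set g(ω) = (ω - (-2/11))*f(ω) = ω/6 - 29/21.
Simple pole: residue = g(a) at a = -2/11, which is -326/231.

Radius of convergence at 0: 2/11.
At -2/11: a pole of order 1; residue -326/231.


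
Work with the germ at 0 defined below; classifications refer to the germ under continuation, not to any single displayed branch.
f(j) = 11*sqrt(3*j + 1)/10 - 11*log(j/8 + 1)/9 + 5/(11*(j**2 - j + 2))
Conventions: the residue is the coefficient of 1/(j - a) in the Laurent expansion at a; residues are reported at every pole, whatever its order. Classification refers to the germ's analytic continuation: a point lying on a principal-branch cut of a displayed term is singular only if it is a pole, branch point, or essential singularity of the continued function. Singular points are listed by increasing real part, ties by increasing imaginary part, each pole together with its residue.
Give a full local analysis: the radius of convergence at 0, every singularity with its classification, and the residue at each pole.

Denominator factor (j**2 - j + 2): discriminant -7, complex-conjugate roots (1/2) + ((1/2)*sqrt(7))*i and (1/2) - ((1/2)*sqrt(7))*i; poles of order 1, moduli sqrt(2) and sqrt(2).
Branch term (-11/9)*log(1 - j/(-8)): its argument vanishes at j = -8, a logarithmic branch point, modulus 8.
Branch term (11/10)*sqrt(1 - j/(-1/3)): its argument vanishes at j = -1/3, a square-root branch point, modulus 1/3.
The radius of convergence is the smallest modulus among the singular points: 1/3.
The branch terms are analytic at (1/2) - ((1/2)*sqrt(7))*i and contribute nothing to the residue; only the rational part matters.
The factor j**2 - j + 2 splits as (j - a)(j - a') with a = (1/2) - ((1/2)*sqrt(7))*i, a' = (1/2) + ((1/2)*sqrt(7))*i. At the order-1 pole a set g(j) = (j - a)*(rational part) = [5/11] / (j - a').
Simple pole: residue = g(a) at a = (1/2) - ((1/2)*sqrt(7))*i, which is ((5/77)*sqrt(7))*i.
The branch terms are analytic at (1/2) + ((1/2)*sqrt(7))*i and contribute nothing to the residue; only the rational part matters.
The factor j**2 - j + 2 splits as (j - a)(j - a') with a = (1/2) + ((1/2)*sqrt(7))*i, a' = (1/2) - ((1/2)*sqrt(7))*i. At the order-1 pole a set g(j) = (j - a)*(rational part) = [5/11] / (j - a').
Simple pole: residue = g(a) at a = (1/2) + ((1/2)*sqrt(7))*i, which is -((5/77)*sqrt(7))*i.
List the singular points by increasing real part (a conjugate pair: the negative imaginary part first).

Radius of convergence at 0: 1/3.
At -8: a logarithmic branch point.
At -1/3: an algebraic (square-root) branch point.
At (1/2) - ((1/2)*sqrt(7))*i: a pole of order 1; residue ((5/77)*sqrt(7))*i.
At (1/2) + ((1/2)*sqrt(7))*i: a pole of order 1; residue -((5/77)*sqrt(7))*i.


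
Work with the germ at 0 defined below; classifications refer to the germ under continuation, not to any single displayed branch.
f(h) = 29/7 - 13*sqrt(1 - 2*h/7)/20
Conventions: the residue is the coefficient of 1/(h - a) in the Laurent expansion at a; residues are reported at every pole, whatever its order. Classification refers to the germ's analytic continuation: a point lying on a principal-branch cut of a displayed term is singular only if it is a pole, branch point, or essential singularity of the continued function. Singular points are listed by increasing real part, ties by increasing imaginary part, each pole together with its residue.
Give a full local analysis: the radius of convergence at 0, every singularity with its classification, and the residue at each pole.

Radius of convergence at 0: 7/2.
At 7/2: an algebraic (square-root) branch point.

Branch term (-13/20)*sqrt(1 - h/(7/2)): its argument vanishes at h = 7/2, a square-root branch point, modulus 7/2.
The radius of convergence is the smallest modulus among the singular points: 7/2.


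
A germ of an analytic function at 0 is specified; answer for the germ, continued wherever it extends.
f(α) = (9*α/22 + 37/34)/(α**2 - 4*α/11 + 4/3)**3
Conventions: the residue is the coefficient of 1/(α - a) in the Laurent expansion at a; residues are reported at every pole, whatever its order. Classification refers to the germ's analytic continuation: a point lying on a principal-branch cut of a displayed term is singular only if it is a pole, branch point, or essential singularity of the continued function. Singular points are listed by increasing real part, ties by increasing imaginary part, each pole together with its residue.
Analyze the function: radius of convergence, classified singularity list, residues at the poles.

Denominator factor (α**2 - 4*α/11 + 4/3)^3: discriminant -1888/363, complex-conjugate roots (2/11) + ((2/33)*sqrt(354))*i and (2/11) - ((2/33)*sqrt(354))*i; poles of order 3, moduli (2/3)*sqrt(3) and (2/3)*sqrt(3).
The radius of convergence is the smallest modulus among the singular points: (2/3)*sqrt(3).
The factor α**2 - 4*α/11 + 4/3 splits as (α - a)(α - a') with a = (2/11) - ((2/33)*sqrt(354))*i, a' = (2/11) + ((2/33)*sqrt(354))*i. At the order-3 pole a set g(α) = (α - a)^3*f(α) = [9*α/22 + 37/34] / (α - a')^3.
Order-3 pole: residue = g''(a)/2; g''((2/11) - ((2/33)*sqrt(354))*i) = ((171886671/14300950528)*sqrt(354))*i, so the residue is ((171886671/28601901056)*sqrt(354))*i.
The factor α**2 - 4*α/11 + 4/3 splits as (α - a)(α - a') with a = (2/11) + ((2/33)*sqrt(354))*i, a' = (2/11) - ((2/33)*sqrt(354))*i. At the order-3 pole a set g(α) = (α - a)^3*f(α) = [9*α/22 + 37/34] / (α - a')^3.
Order-3 pole: residue = g''(a)/2; g''((2/11) + ((2/33)*sqrt(354))*i) = -((171886671/14300950528)*sqrt(354))*i, so the residue is -((171886671/28601901056)*sqrt(354))*i.
List the singular points by increasing real part (a conjugate pair: the negative imaginary part first).

Radius of convergence at 0: (2/3)*sqrt(3).
At (2/11) - ((2/33)*sqrt(354))*i: a pole of order 3; residue ((171886671/28601901056)*sqrt(354))*i.
At (2/11) + ((2/33)*sqrt(354))*i: a pole of order 3; residue -((171886671/28601901056)*sqrt(354))*i.


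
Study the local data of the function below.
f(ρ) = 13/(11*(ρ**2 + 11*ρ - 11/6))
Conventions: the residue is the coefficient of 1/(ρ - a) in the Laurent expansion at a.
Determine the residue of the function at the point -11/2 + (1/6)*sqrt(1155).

The factor ρ**2 + 11*ρ - 11/6 splits as (ρ - a)(ρ - a') with a = -11/2 + (1/6)*sqrt(1155), a' = -11/2 - (1/6)*sqrt(1155). At the order-1 pole a set g(ρ) = (ρ - a)*f(ρ) = [13/11] / (ρ - a').
Simple pole: residue = g(a) at a = -11/2 + (1/6)*sqrt(1155), which is (13/4235)*sqrt(1155).

The residue is (13/4235)*sqrt(1155).


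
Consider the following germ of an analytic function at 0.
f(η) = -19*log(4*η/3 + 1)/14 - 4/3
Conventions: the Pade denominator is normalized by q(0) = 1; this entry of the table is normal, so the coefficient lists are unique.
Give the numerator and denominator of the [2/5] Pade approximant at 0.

Taylor coefficients needed (expand at 0): a_0 = -4/3, a_1 = -38/21, a_2 = 76/63, a_3 = -608/567, a_4 = 608/567, a_5 = -9728/8505, a_6 = 19456/15309, a_7 = -155648/107163.
Write the denominator as Q(η) = 1 + q1*η + q2*η^2 + q3*η^3 + q4*η^4 + q5*η^5. Requiring Q*f - P = O(η^8) with deg P <= 2 kills the coefficients of η^3..η^7 in Q*f:
  η^3: a_3 + q1*a_2 + q2*a_1 + q3*a_0 = 0, i.e. -608/567 + (76/63)*q1 + (-38/21)*q2 + (-4/3)*q3 = 0.
  η^4: a_4 + q1*a_3 + q2*a_2 + q3*a_1 + q4*a_0 = 0, i.e. 608/567 + (-608/567)*q1 + (76/63)*q2 + (-38/21)*q3 + (-4/3)*q4 = 0.
  η^5: a_5 + q1*a_4 + q2*a_3 + q3*a_2 + q4*a_1 + q5*a_0 = 0, i.e. -9728/8505 + (608/567)*q1 + (-608/567)*q2 + (76/63)*q3 + (-38/21)*q4 + (-4/3)*q5 = 0.
  η^6: a_6 + q1*a_5 + q2*a_4 + q3*a_3 + q4*a_2 + q5*a_1 = 0, i.e. 19456/15309 + (-9728/8505)*q1 + (608/567)*q2 + (-608/567)*q3 + (76/63)*q4 + (-38/21)*q5 = 0.
  η^7: a_7 + q1*a_6 + q2*a_5 + q3*a_4 + q4*a_3 + q5*a_2 = 0, i.e. -155648/107163 + (19456/15309)*q1 + (-9728/8505)*q2 + (608/567)*q3 + (-608/567)*q4 + (76/63)*q5 = 0.
Solving this linear system: q1 = 830745884/479002209, q2 = 2576942456/4311019881, q3 = -199697600/4311019881, q4 = 169749952/12933059643, q5 = -2040584192/581987683935.
The numerator is Q*f truncated at degree 2: P0 = a_0 = -4/3; P1 = a_1 + q1*a_0 = -5923281242/1437006627; P2 = a_2 + q1*a_1 + q2*a_0 = -247056977444/90531417501.

The Pade approximant has numerator coefficients [-4/3, -5923281242/1437006627, -247056977444/90531417501]; denominator coefficients [1, 830745884/479002209, 2576942456/4311019881, -199697600/4311019881, 169749952/12933059643, -2040584192/581987683935].


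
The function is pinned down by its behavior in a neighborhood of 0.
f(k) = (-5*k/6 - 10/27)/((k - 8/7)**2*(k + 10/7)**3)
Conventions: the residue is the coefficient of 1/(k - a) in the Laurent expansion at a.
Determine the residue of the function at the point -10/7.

At the order-3 pole -10/7 set g(k) = (k - (-10/7))^3*f(k) = (-5*k/6 - 10/27)/(k - 8/7)**2.
Order-3 pole: residue = g''(a)/2; g''(-10/7) = -39445/472392, so the residue is -39445/944784.

The residue is -39445/944784.


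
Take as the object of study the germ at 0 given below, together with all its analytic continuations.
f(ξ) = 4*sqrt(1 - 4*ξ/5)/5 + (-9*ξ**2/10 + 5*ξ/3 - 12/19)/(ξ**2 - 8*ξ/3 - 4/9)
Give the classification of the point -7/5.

The point is a regular point.

Denominator factors: ξ**2 - 8*ξ/3 - 4/9 = 1181/225 at ξ = -7/5 — none vanishes.
Branch term sqrt(1 - ξ/(5/4)): argument at -7/5 is 53/25, nonzero, so -7/5 is not its branch point (a point on a principal cut is still regular for the continued germ).
So the germ continues analytically to -7/5.


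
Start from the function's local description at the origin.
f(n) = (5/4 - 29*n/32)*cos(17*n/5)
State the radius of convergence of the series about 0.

The factor cos(17*n/5) is entire and contributes no finite singular point.
The polynomial part has no poles.
No finite singular points: the Taylor series at 0 converges everywhere.

The radius of convergence is infinite.


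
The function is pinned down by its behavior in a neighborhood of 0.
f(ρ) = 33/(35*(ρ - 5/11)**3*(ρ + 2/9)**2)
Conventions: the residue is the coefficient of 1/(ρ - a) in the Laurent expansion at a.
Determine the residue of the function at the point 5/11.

The residue is 9509900499/705289235.

At the order-3 pole 5/11 set g(ρ) = (ρ - (5/11))^3*f(ρ) = 33/(35*(ρ + 2/9)**2).
Order-3 pole: residue = g''(a)/2; g''(5/11) = 19019800998/705289235, so the residue is 9509900499/705289235.


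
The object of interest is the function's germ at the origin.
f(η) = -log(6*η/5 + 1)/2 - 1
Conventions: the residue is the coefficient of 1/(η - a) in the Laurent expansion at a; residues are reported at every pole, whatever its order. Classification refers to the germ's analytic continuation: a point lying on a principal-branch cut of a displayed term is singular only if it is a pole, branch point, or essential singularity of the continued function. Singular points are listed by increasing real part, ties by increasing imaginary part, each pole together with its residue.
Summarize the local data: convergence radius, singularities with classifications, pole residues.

Branch term (-1/2)*log(1 - η/(-5/6)): its argument vanishes at η = -5/6, a logarithmic branch point, modulus 5/6.
The radius of convergence is the smallest modulus among the singular points: 5/6.

Radius of convergence at 0: 5/6.
At -5/6: a logarithmic branch point.


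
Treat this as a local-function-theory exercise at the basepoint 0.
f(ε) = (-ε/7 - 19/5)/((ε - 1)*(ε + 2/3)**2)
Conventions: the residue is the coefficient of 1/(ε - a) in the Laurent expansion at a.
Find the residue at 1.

The residue is -1242/875.

At the order-1 pole 1 set g(ε) = (ε - (1))*f(ε) = (-ε/7 - 19/5)/(ε + 2/3)**2.
Simple pole: residue = g(a) at a = 1, which is -1242/875.


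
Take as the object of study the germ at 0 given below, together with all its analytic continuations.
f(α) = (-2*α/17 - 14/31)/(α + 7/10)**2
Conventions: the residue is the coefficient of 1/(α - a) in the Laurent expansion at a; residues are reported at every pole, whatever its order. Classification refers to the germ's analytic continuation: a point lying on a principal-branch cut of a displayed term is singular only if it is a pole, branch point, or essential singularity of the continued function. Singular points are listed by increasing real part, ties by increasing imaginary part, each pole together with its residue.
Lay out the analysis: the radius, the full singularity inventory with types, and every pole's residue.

Radius of convergence at 0: 7/10.
At -7/10: a pole of order 2; residue -2/17.

Denominator factor (α + 7/10)^2: pole of order 2 at -7/10, modulus 7/10.
The radius of convergence is the smallest modulus among the singular points: 7/10.
At the order-2 pole -7/10 set g(α) = (α - (-7/10))^2*f(α) = -2*α/17 - 14/31.
Order-2 pole: residue = g'(a); g'(-7/10) = -2/17, so the residue is -2/17.


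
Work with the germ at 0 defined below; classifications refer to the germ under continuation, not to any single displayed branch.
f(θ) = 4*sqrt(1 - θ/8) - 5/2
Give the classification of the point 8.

The term (4)*sqrt(1 - θ/(8)) has argument 1 - 8/(8) = 0 at 8: a square-root (algebraic, two-sheeted) branch point; the remaining terms are analytic or single-valued there.

The point is an algebraic (square-root) branch point.


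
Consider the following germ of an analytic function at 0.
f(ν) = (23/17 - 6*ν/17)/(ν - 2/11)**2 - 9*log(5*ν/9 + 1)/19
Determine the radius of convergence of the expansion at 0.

The radius of convergence is 2/11.

Denominator factor (ν - 2/11)^2: pole of order 2 at 2/11, modulus 2/11.
Branch term (-9/19)*log(1 - ν/(-9/5)): its argument vanishes at ν = -9/5, a logarithmic branch point, modulus 9/5.
The radius of convergence is the smallest modulus among the singular points: 2/11.


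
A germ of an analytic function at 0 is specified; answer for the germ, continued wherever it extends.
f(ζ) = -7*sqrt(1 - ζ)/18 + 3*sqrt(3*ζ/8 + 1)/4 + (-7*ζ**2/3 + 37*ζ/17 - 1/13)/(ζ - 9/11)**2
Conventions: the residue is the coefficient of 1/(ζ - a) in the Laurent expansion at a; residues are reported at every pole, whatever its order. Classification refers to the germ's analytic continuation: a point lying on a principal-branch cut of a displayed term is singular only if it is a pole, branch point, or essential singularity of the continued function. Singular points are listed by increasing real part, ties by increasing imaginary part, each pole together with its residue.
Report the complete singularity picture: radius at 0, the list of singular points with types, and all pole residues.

Denominator factor (ζ - 9/11)^2: pole of order 2 at 9/11, modulus 9/11.
Branch term (-7/18)*sqrt(1 - ζ/(1)): its argument vanishes at ζ = 1, a square-root branch point, modulus 1.
Branch term (3/4)*sqrt(1 - ζ/(-8/3)): its argument vanishes at ζ = -8/3, a square-root branch point, modulus 8/3.
The radius of convergence is the smallest modulus among the singular points: 9/11.
The branch terms are analytic at 9/11 and contribute nothing to the residue; only the rational part matters.
At the order-2 pole 9/11 set g(ζ) = (ζ - (9/11))^2*(rational part) = -7*ζ**2/3 + 37*ζ/17 - 1/13.
Order-2 pole: residue = g'(a); g'(9/11) = -307/187, so the residue is -307/187.
List the singular points by increasing real part (a conjugate pair: the negative imaginary part first).

Radius of convergence at 0: 9/11.
At -8/3: an algebraic (square-root) branch point.
At 9/11: a pole of order 2; residue -307/187.
At 1: an algebraic (square-root) branch point.


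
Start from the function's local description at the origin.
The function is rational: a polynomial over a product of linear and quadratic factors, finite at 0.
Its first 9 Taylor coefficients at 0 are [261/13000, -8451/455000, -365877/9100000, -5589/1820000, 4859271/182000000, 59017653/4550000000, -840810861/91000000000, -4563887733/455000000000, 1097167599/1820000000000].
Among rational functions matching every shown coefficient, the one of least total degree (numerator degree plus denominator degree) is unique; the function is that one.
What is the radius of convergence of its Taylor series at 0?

No rational of total degree below 7 reproduces all 9 coefficients; solving the [1/6] Pade equations on them gives f(d) = (29/39 - 19*d/14)/(d**2 - d + 10/3)**3, whose expansion matches every shown term.
Denominator factor (d**2 - d + 10/3)^3: discriminant -37/3, complex-conjugate roots (1/2) + ((1/6)*sqrt(111))*i and (1/2) - ((1/6)*sqrt(111))*i; poles of order 3, moduli (1/3)*sqrt(30) and (1/3)*sqrt(30).
The radius of convergence is the smallest modulus among the singular points: (1/3)*sqrt(30).

The radius of convergence is (1/3)*sqrt(30).


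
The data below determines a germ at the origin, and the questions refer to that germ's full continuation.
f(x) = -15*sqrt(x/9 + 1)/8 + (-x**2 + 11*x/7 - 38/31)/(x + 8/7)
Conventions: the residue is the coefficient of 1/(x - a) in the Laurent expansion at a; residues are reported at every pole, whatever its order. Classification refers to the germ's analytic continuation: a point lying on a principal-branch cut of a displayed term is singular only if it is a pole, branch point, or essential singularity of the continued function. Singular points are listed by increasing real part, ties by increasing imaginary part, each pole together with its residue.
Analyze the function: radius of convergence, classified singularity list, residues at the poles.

Denominator factor (x + 8/7): pole of order 1 at -8/7, modulus 8/7.
Branch term (-15/8)*sqrt(1 - x/(-9)): its argument vanishes at x = -9, a square-root branch point, modulus 9.
The radius of convergence is the smallest modulus among the singular points: 8/7.
The branch term is analytic at -8/7 and contributes nothing to the residue; only the rational part matters.
At the order-1 pole -8/7 set g(x) = (x - (-8/7))*(rational part) = -x**2 + 11*x/7 - 38/31.
Simple pole: residue = g(a) at a = -8/7, which is -6574/1519.
List the singular points by increasing real part (a conjugate pair: the negative imaginary part first).

Radius of convergence at 0: 8/7.
At -9: an algebraic (square-root) branch point.
At -8/7: a pole of order 1; residue -6574/1519.


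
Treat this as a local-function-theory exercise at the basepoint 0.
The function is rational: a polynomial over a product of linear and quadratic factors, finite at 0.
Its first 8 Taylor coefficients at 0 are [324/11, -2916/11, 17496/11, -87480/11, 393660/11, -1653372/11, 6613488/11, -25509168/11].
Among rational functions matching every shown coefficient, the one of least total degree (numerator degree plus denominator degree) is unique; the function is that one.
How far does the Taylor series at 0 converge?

The radius of convergence is 1/3.

No rational of total degree below 3 reproduces all 8 coefficients; solving the [0/3] Pade equations on them gives f(ε) = 12/(11*(ε + 1/3)**3), whose expansion matches every shown term.
Denominator factor (ε + 1/3)^3: pole of order 3 at -1/3, modulus 1/3.
The radius of convergence is the smallest modulus among the singular points: 1/3.


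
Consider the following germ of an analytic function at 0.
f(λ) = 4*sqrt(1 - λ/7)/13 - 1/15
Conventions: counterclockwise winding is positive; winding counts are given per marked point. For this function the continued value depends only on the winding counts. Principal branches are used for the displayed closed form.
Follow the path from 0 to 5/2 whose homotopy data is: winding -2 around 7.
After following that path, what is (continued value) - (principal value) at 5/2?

The rational part is single-valued and drops out of the difference; each branch term changes only by its own monodromy.
(4/13)*sqrt(1 - λ/(7)): winding -2 is even, the square root returns to the same sheet, contribution 0.
Summing the contributions at λ = 5/2 gives 0.

Continued minus principal equals 0.


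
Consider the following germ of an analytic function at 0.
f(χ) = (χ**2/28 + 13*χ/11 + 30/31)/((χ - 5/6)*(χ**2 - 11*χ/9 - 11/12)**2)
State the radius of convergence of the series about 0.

Denominator factor (χ**2 - 11*χ/9 - 11/12)^2: discriminant 418/81, real irrational roots 11/18 + (1/18)*sqrt(418) and 11/18 - (1/18)*sqrt(418); poles of order 2, moduli 11/18 + (1/18)*sqrt(418) and -11/18 + (1/18)*sqrt(418).
Denominator factor (χ - 5/6): pole of order 1 at 5/6, modulus 5/6.
The radius of convergence is the smallest modulus among the singular points: -11/18 + (1/18)*sqrt(418).

The radius of convergence is -11/18 + (1/18)*sqrt(418).


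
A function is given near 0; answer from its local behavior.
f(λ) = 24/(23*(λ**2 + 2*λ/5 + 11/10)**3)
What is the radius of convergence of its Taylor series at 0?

The radius of convergence is (1/10)*sqrt(110).

Denominator factor (λ**2 + 2*λ/5 + 11/10)^3: discriminant -106/25, complex-conjugate roots (-1/5) + ((1/10)*sqrt(106))*i and (-1/5) - ((1/10)*sqrt(106))*i; poles of order 3, moduli (1/10)*sqrt(110) and (1/10)*sqrt(110).
The radius of convergence is the smallest modulus among the singular points: (1/10)*sqrt(110).


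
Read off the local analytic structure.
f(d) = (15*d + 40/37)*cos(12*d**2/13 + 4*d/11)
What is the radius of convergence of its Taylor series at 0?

The radius of convergence is infinite.

The factor cos(12*d**2/13 + 4*d/11) is entire and contributes no finite singular point.
The polynomial part has no poles.
No finite singular points: the Taylor series at 0 converges everywhere.


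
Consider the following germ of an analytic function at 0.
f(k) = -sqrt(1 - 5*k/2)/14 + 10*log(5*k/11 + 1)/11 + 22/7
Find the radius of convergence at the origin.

The radius of convergence is 2/5.

Branch term (-1/14)*sqrt(1 - k/(2/5)): its argument vanishes at k = 2/5, a square-root branch point, modulus 2/5.
Branch term (10/11)*log(1 - k/(-11/5)): its argument vanishes at k = -11/5, a logarithmic branch point, modulus 11/5.
The radius of convergence is the smallest modulus among the singular points: 2/5.


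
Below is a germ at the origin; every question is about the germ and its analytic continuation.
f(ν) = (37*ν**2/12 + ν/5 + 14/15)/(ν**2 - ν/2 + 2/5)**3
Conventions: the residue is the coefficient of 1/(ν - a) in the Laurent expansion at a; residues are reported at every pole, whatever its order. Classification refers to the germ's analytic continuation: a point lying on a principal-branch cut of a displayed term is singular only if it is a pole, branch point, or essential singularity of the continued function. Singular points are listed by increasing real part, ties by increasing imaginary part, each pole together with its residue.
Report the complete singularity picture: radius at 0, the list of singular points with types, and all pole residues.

Radius of convergence at 0: (1/5)*sqrt(10).
At (1/4) - ((3/20)*sqrt(15))*i: a pole of order 3; residue ((7310/6561)*sqrt(15))*i.
At (1/4) + ((3/20)*sqrt(15))*i: a pole of order 3; residue -((7310/6561)*sqrt(15))*i.


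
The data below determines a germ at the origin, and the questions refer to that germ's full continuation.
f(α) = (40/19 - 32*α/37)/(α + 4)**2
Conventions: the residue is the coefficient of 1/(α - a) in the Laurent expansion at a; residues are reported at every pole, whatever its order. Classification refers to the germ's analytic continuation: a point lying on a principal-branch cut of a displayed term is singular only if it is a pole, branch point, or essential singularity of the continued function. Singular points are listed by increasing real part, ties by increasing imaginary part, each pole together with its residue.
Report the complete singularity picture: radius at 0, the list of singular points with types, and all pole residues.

Radius of convergence at 0: 4.
At -4: a pole of order 2; residue -32/37.

Denominator factor (α + 4)^2: pole of order 2 at -4, modulus 4.
The radius of convergence is the smallest modulus among the singular points: 4.
At the order-2 pole -4 set g(α) = (α - (-4))^2*f(α) = 40/19 - 32*α/37.
Order-2 pole: residue = g'(a); g'(-4) = -32/37, so the residue is -32/37.


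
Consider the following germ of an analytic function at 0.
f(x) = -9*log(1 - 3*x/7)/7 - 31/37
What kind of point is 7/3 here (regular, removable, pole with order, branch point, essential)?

The point is a logarithmic branch point.

The term (-9/7)*log(1 - x/(7/3)) has argument 1 - 7/3/(7/3) = 0 at 7/3: a logarithmic (infinitely-sheeted) branch point; the remaining terms are analytic or single-valued there.


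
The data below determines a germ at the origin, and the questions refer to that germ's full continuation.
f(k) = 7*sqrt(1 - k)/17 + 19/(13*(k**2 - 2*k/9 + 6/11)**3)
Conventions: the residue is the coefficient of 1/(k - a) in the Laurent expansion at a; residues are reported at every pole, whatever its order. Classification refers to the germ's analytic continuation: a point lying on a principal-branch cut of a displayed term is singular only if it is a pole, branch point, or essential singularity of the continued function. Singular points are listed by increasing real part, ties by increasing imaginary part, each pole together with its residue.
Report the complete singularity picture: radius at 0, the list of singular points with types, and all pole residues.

Radius of convergence at 0: (1/11)*sqrt(66).
At (1/9) - ((5/99)*sqrt(209))*i: a pole of order 3; residue ((21434787/234650000)*sqrt(209))*i.
At (1/9) + ((5/99)*sqrt(209))*i: a pole of order 3; residue -((21434787/234650000)*sqrt(209))*i.
At 1: an algebraic (square-root) branch point.

Denominator factor (k**2 - 2*k/9 + 6/11)^3: discriminant -1900/891, complex-conjugate roots (1/9) + ((5/99)*sqrt(209))*i and (1/9) - ((5/99)*sqrt(209))*i; poles of order 3, moduli (1/11)*sqrt(66) and (1/11)*sqrt(66).
Branch term (7/17)*sqrt(1 - k/(1)): its argument vanishes at k = 1, a square-root branch point, modulus 1.
The radius of convergence is the smallest modulus among the singular points: (1/11)*sqrt(66).
The branch term is analytic at (1/9) - ((5/99)*sqrt(209))*i and contributes nothing to the residue; only the rational part matters.
The factor k**2 - 2*k/9 + 6/11 splits as (k - a)(k - a') with a = (1/9) - ((5/99)*sqrt(209))*i, a' = (1/9) + ((5/99)*sqrt(209))*i. At the order-3 pole a set g(k) = (k - a)^3*(rational part) = [19/13] / (k - a')^3.
Order-3 pole: residue = g''(a)/2; g''((1/9) - ((5/99)*sqrt(209))*i) = ((21434787/117325000)*sqrt(209))*i, so the residue is ((21434787/234650000)*sqrt(209))*i.
The branch term is analytic at (1/9) + ((5/99)*sqrt(209))*i and contributes nothing to the residue; only the rational part matters.
The factor k**2 - 2*k/9 + 6/11 splits as (k - a)(k - a') with a = (1/9) + ((5/99)*sqrt(209))*i, a' = (1/9) - ((5/99)*sqrt(209))*i. At the order-3 pole a set g(k) = (k - a)^3*(rational part) = [19/13] / (k - a')^3.
Order-3 pole: residue = g''(a)/2; g''((1/9) + ((5/99)*sqrt(209))*i) = -((21434787/117325000)*sqrt(209))*i, so the residue is -((21434787/234650000)*sqrt(209))*i.
List the singular points by increasing real part (a conjugate pair: the negative imaginary part first).


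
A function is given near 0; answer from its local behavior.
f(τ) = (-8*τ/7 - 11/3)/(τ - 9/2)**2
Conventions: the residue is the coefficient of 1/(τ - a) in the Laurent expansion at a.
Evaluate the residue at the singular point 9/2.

At the order-2 pole 9/2 set g(τ) = (τ - (9/2))^2*f(τ) = -8*τ/7 - 11/3.
Order-2 pole: residue = g'(a); g'(9/2) = -8/7, so the residue is -8/7.

The residue is -8/7.


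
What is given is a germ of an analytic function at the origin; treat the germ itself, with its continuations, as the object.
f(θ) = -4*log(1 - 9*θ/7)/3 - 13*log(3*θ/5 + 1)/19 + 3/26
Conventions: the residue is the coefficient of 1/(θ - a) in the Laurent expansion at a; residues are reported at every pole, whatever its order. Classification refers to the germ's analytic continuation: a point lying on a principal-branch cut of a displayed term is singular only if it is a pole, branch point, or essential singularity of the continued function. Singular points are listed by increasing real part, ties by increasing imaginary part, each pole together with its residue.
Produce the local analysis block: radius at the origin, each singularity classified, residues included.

Branch term (-4/3)*log(1 - θ/(7/9)): its argument vanishes at θ = 7/9, a logarithmic branch point, modulus 7/9.
Branch term (-13/19)*log(1 - θ/(-5/3)): its argument vanishes at θ = -5/3, a logarithmic branch point, modulus 5/3.
The radius of convergence is the smallest modulus among the singular points: 7/9.
List the singular points by increasing real part (a conjugate pair: the negative imaginary part first).

Radius of convergence at 0: 7/9.
At -5/3: a logarithmic branch point.
At 7/9: a logarithmic branch point.
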